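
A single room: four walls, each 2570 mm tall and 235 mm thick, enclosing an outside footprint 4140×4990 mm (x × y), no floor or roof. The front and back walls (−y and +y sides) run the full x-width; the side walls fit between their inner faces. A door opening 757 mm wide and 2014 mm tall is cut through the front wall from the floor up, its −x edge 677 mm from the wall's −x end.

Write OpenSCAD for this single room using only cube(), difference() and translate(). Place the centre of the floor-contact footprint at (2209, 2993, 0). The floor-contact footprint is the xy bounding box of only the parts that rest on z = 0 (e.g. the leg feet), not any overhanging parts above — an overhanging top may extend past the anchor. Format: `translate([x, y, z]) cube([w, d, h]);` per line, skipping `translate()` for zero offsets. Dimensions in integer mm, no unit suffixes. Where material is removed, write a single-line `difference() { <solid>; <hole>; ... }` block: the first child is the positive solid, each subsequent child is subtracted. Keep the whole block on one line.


difference() { translate([139, 498, 0]) cube([4140, 235, 2570]); translate([816, 498, 0]) cube([757, 235, 2014]); }
translate([139, 5253, 0]) cube([4140, 235, 2570]);
translate([139, 733, 0]) cube([235, 4520, 2570]);
translate([4044, 733, 0]) cube([235, 4520, 2570]);


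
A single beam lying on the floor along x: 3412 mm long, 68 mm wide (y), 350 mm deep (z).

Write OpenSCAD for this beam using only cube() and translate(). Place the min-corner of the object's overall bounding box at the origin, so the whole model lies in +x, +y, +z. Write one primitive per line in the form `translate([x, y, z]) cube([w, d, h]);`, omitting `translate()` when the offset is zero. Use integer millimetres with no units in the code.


cube([3412, 68, 350]);


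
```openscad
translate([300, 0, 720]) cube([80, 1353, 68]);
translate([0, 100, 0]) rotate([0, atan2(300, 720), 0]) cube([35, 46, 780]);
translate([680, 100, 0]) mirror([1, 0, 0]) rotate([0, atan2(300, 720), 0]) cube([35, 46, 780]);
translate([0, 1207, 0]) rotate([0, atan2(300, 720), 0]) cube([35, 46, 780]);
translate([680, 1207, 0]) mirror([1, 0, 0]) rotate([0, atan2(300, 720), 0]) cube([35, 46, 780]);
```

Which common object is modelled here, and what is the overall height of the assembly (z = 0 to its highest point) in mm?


A sawhorse. The overall height is 788 mm.

A beam across two mirrored pairs of raked legs — a sawhorse. The beam's underside is at z = 720 (matching the legs' vertical rise in atan2(300, 720)) and the beam is 68 mm tall, so its top is at 720 + 68 = 788 mm. The raked legs top out at the beam's underside, so that is the highest point.


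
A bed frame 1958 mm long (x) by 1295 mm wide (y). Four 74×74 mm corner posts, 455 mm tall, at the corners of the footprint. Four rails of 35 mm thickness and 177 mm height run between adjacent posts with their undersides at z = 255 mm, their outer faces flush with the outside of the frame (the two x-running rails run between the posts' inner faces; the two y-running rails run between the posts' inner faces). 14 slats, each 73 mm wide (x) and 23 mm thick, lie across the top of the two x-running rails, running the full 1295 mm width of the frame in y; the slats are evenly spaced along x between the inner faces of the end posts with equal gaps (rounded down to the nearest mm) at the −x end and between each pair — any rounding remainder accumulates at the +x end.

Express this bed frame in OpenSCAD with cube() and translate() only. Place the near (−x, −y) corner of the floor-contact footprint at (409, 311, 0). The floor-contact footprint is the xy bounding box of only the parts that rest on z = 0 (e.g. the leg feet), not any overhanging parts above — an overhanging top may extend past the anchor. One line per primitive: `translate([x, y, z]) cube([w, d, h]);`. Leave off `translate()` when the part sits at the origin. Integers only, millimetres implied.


translate([409, 311, 0]) cube([74, 74, 455]);
translate([409, 1532, 0]) cube([74, 74, 455]);
translate([2293, 311, 0]) cube([74, 74, 455]);
translate([2293, 1532, 0]) cube([74, 74, 455]);
translate([483, 311, 255]) cube([1810, 35, 177]);
translate([483, 1571, 255]) cube([1810, 35, 177]);
translate([409, 385, 255]) cube([35, 1147, 177]);
translate([2332, 385, 255]) cube([35, 1147, 177]);
translate([535, 311, 432]) cube([73, 1295, 23]);
translate([660, 311, 432]) cube([73, 1295, 23]);
translate([785, 311, 432]) cube([73, 1295, 23]);
translate([910, 311, 432]) cube([73, 1295, 23]);
translate([1035, 311, 432]) cube([73, 1295, 23]);
translate([1160, 311, 432]) cube([73, 1295, 23]);
translate([1285, 311, 432]) cube([73, 1295, 23]);
translate([1410, 311, 432]) cube([73, 1295, 23]);
translate([1535, 311, 432]) cube([73, 1295, 23]);
translate([1660, 311, 432]) cube([73, 1295, 23]);
translate([1785, 311, 432]) cube([73, 1295, 23]);
translate([1910, 311, 432]) cube([73, 1295, 23]);
translate([2035, 311, 432]) cube([73, 1295, 23]);
translate([2160, 311, 432]) cube([73, 1295, 23]);


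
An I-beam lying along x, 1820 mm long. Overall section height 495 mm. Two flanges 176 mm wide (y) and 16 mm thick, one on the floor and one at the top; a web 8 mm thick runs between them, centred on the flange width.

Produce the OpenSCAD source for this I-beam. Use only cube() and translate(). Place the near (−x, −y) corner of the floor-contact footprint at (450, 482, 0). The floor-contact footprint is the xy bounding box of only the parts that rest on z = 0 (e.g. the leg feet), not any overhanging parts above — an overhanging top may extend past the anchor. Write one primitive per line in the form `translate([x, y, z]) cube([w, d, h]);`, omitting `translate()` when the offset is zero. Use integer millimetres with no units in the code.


translate([450, 482, 0]) cube([1820, 176, 16]);
translate([450, 566, 16]) cube([1820, 8, 463]);
translate([450, 482, 479]) cube([1820, 176, 16]);


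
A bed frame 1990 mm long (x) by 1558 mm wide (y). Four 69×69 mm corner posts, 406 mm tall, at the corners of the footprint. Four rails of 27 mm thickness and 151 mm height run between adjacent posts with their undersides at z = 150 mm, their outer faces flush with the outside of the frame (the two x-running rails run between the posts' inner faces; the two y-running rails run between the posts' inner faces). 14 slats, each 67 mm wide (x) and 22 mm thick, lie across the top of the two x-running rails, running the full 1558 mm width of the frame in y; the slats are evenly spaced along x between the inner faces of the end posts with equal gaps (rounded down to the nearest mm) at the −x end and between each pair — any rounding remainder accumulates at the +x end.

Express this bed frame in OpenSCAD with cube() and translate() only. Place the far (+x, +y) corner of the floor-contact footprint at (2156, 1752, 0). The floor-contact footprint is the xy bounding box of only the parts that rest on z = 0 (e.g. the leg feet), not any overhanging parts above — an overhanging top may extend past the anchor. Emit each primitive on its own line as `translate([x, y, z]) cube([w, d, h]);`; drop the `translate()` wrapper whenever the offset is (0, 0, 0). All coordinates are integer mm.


// slat z = rail_z + rail_h = 150 + 151 = 301
// slat gap = ⌊(1852 − 14·67) / 15⌋ = 60
translate([166, 194, 0]) cube([69, 69, 406]);
translate([166, 1683, 0]) cube([69, 69, 406]);
translate([2087, 194, 0]) cube([69, 69, 406]);
translate([2087, 1683, 0]) cube([69, 69, 406]);
translate([235, 194, 150]) cube([1852, 27, 151]);
translate([235, 1725, 150]) cube([1852, 27, 151]);
translate([166, 263, 150]) cube([27, 1420, 151]);
translate([2129, 263, 150]) cube([27, 1420, 151]);
translate([295, 194, 301]) cube([67, 1558, 22]);
translate([422, 194, 301]) cube([67, 1558, 22]);
translate([549, 194, 301]) cube([67, 1558, 22]);
translate([676, 194, 301]) cube([67, 1558, 22]);
translate([803, 194, 301]) cube([67, 1558, 22]);
translate([930, 194, 301]) cube([67, 1558, 22]);
translate([1057, 194, 301]) cube([67, 1558, 22]);
translate([1184, 194, 301]) cube([67, 1558, 22]);
translate([1311, 194, 301]) cube([67, 1558, 22]);
translate([1438, 194, 301]) cube([67, 1558, 22]);
translate([1565, 194, 301]) cube([67, 1558, 22]);
translate([1692, 194, 301]) cube([67, 1558, 22]);
translate([1819, 194, 301]) cube([67, 1558, 22]);
translate([1946, 194, 301]) cube([67, 1558, 22]);


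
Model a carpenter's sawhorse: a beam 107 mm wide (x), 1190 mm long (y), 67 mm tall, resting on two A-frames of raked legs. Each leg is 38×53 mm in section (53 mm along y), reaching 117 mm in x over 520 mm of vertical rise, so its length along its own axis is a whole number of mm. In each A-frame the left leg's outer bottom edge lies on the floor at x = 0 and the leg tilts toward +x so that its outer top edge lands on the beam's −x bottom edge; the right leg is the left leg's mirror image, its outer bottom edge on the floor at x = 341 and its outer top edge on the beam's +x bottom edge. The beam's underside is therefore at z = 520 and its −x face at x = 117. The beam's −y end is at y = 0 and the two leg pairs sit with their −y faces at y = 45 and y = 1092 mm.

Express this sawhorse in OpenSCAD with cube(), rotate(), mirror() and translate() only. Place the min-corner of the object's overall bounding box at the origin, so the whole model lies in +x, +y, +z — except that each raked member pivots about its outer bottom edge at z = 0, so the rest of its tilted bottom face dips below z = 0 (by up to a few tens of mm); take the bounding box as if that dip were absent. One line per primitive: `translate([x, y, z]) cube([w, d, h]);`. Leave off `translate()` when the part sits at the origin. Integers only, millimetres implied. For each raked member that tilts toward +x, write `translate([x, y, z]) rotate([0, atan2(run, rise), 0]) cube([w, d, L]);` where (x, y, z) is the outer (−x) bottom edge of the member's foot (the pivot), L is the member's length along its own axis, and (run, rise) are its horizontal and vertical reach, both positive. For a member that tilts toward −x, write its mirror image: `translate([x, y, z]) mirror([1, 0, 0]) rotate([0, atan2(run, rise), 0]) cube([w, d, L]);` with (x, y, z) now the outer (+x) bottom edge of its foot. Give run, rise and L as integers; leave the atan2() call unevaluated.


translate([117, 0, 520]) cube([107, 1190, 67]);
translate([0, 45, 0]) rotate([0, atan2(117, 520), 0]) cube([38, 53, 533]);
translate([341, 45, 0]) mirror([1, 0, 0]) rotate([0, atan2(117, 520), 0]) cube([38, 53, 533]);
translate([0, 1092, 0]) rotate([0, atan2(117, 520), 0]) cube([38, 53, 533]);
translate([341, 1092, 0]) mirror([1, 0, 0]) rotate([0, atan2(117, 520), 0]) cube([38, 53, 533]);


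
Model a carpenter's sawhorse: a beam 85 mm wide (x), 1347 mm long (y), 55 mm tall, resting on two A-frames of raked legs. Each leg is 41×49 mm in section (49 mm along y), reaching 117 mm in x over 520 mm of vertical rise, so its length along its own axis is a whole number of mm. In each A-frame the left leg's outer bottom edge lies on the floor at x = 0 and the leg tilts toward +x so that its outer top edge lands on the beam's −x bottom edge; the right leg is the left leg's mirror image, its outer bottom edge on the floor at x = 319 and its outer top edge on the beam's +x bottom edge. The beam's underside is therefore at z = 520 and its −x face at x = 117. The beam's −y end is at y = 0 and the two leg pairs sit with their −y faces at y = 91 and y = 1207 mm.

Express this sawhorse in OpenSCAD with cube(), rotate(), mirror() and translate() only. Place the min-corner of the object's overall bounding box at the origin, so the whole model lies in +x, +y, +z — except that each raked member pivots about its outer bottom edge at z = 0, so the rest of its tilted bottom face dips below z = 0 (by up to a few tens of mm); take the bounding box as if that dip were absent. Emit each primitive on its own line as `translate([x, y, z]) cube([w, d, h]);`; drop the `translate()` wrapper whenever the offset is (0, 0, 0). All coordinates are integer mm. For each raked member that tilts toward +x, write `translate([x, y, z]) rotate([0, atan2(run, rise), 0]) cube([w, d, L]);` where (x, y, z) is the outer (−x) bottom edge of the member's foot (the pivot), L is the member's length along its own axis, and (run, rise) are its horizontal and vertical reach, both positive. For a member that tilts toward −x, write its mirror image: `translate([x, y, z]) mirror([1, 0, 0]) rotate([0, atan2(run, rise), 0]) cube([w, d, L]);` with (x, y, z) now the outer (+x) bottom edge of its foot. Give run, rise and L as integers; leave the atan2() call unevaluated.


translate([117, 0, 520]) cube([85, 1347, 55]);
translate([0, 91, 0]) rotate([0, atan2(117, 520), 0]) cube([41, 49, 533]);
translate([319, 91, 0]) mirror([1, 0, 0]) rotate([0, atan2(117, 520), 0]) cube([41, 49, 533]);
translate([0, 1207, 0]) rotate([0, atan2(117, 520), 0]) cube([41, 49, 533]);
translate([319, 1207, 0]) mirror([1, 0, 0]) rotate([0, atan2(117, 520), 0]) cube([41, 49, 533]);


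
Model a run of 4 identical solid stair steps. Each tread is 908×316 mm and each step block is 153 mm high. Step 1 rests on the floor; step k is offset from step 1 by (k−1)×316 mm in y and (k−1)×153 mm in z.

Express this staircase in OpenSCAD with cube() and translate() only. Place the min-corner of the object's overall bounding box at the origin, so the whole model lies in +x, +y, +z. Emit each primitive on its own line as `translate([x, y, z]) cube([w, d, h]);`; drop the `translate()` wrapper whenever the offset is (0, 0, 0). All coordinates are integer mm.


cube([908, 316, 153]);
translate([0, 316, 153]) cube([908, 316, 153]);
translate([0, 632, 306]) cube([908, 316, 153]);
translate([0, 948, 459]) cube([908, 316, 153]);


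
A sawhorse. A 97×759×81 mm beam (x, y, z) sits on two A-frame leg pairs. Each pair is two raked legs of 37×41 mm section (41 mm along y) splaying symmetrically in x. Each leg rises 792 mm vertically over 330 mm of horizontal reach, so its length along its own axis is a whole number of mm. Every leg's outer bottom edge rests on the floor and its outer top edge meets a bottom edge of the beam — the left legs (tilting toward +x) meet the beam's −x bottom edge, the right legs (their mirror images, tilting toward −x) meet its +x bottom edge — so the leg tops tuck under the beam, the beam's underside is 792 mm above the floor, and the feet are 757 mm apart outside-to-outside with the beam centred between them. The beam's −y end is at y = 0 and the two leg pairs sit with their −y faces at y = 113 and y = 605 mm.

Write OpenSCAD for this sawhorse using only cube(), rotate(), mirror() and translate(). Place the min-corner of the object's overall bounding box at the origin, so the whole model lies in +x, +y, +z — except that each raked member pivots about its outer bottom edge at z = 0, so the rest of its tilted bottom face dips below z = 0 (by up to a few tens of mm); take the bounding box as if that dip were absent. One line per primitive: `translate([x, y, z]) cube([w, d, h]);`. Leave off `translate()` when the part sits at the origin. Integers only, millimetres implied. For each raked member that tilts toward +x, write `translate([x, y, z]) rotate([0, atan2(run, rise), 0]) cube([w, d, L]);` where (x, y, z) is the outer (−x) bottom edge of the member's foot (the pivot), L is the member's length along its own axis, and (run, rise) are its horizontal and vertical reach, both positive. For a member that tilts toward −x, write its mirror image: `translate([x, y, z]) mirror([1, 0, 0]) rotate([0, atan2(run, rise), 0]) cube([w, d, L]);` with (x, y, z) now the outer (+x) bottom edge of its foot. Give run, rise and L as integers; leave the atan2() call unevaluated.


// leg length = √(330² + 792²) = 858
// right-leg outer foot x = 2·330 + 97 = 757
// beam min-corner = (330, 0, 792)
translate([330, 0, 792]) cube([97, 759, 81]);
translate([0, 113, 0]) rotate([0, atan2(330, 792), 0]) cube([37, 41, 858]);
translate([757, 113, 0]) mirror([1, 0, 0]) rotate([0, atan2(330, 792), 0]) cube([37, 41, 858]);
translate([0, 605, 0]) rotate([0, atan2(330, 792), 0]) cube([37, 41, 858]);
translate([757, 605, 0]) mirror([1, 0, 0]) rotate([0, atan2(330, 792), 0]) cube([37, 41, 858]);


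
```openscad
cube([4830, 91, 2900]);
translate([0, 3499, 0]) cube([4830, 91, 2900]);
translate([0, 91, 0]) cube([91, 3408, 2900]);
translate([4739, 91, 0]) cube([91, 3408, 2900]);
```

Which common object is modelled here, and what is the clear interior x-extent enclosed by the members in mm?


A house (or room) frame. The interior width is 4648 mm.

Four 2900 mm walls enclosing a rectangle with no floor or roof — a room or house frame. Outside width is 4830 mm and wall thickness is 91 mm, so the interior width is 4830 − 2 × 91 = 4648 mm.


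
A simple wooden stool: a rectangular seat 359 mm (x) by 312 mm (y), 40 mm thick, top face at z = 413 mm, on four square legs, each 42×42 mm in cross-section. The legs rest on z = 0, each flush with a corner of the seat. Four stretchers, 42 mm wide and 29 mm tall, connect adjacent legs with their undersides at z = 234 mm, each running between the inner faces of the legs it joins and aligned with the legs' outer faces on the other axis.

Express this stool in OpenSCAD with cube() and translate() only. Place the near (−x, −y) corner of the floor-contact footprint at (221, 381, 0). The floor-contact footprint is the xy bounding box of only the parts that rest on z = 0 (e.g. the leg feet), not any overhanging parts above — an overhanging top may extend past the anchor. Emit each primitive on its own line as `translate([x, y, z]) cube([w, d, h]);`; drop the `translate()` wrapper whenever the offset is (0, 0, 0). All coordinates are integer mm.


// leg_h = 413 - 40 = 373
// stretcher span = 359 - 2*42 = 275
translate([221, 381, 373]) cube([359, 312, 40]);
translate([221, 381, 0]) cube([42, 42, 373]);
translate([538, 381, 0]) cube([42, 42, 373]);
translate([221, 651, 0]) cube([42, 42, 373]);
translate([538, 651, 0]) cube([42, 42, 373]);
translate([263, 381, 234]) cube([275, 42, 29]);
translate([263, 651, 234]) cube([275, 42, 29]);
translate([221, 423, 234]) cube([42, 228, 29]);
translate([538, 423, 234]) cube([42, 228, 29]);


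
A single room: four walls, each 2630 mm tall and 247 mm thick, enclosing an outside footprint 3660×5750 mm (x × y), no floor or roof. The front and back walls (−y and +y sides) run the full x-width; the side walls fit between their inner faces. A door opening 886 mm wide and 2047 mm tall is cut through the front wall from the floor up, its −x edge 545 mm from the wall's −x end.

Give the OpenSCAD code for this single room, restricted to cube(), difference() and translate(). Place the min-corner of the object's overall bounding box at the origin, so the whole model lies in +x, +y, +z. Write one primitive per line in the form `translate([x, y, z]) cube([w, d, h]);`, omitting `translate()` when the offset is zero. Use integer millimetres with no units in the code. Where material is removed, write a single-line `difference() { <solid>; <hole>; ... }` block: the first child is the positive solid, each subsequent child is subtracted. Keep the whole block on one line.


difference() { cube([3660, 247, 2630]); translate([545, 0, 0]) cube([886, 247, 2047]); }
translate([0, 5503, 0]) cube([3660, 247, 2630]);
translate([0, 247, 0]) cube([247, 5256, 2630]);
translate([3413, 247, 0]) cube([247, 5256, 2630]);


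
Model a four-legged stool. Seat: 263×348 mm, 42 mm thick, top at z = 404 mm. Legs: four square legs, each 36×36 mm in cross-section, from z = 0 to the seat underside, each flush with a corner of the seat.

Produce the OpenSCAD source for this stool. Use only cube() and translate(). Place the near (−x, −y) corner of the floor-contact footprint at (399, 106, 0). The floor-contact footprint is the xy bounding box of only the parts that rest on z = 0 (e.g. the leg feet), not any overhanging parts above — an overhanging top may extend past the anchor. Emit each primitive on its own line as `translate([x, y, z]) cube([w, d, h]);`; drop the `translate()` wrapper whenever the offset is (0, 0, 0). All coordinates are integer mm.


// leg_h = 404 - 42 = 362
translate([399, 106, 362]) cube([263, 348, 42]);
translate([399, 106, 0]) cube([36, 36, 362]);
translate([626, 106, 0]) cube([36, 36, 362]);
translate([399, 418, 0]) cube([36, 36, 362]);
translate([626, 418, 0]) cube([36, 36, 362]);


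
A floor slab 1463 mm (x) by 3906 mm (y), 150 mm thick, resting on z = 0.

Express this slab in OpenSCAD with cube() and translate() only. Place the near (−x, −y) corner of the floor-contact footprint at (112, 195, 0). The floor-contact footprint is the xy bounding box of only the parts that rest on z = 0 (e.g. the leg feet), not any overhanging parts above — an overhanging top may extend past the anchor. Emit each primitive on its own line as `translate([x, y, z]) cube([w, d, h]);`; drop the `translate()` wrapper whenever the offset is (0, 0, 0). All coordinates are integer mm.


translate([112, 195, 0]) cube([1463, 3906, 150]);


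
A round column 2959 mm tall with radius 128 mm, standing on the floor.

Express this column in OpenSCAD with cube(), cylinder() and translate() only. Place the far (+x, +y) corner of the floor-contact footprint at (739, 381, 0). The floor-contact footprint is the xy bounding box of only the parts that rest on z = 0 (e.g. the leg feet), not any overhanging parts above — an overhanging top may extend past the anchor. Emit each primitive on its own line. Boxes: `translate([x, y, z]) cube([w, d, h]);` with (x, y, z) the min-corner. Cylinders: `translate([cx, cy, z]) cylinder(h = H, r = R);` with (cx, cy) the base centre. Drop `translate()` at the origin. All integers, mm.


translate([611, 253, 0]) cylinder(h = 2959, r = 128);


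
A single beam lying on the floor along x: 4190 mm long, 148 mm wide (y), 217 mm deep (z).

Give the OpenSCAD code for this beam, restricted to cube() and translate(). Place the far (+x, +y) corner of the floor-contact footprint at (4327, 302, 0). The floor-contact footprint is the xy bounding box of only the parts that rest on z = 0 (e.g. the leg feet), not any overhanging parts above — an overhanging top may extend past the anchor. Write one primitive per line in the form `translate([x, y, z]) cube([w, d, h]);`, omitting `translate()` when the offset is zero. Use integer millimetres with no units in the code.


translate([137, 154, 0]) cube([4190, 148, 217]);


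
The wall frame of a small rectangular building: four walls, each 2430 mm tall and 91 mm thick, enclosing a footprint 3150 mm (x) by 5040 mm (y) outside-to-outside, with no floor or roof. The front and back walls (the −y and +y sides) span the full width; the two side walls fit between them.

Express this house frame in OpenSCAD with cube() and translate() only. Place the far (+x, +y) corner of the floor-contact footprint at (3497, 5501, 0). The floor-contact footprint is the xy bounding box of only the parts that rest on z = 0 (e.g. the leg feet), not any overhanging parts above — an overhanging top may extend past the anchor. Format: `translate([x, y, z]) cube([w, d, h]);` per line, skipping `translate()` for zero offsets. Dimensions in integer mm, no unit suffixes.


translate([347, 461, 0]) cube([3150, 91, 2430]);
translate([347, 5410, 0]) cube([3150, 91, 2430]);
translate([347, 552, 0]) cube([91, 4858, 2430]);
translate([3406, 552, 0]) cube([91, 4858, 2430]);


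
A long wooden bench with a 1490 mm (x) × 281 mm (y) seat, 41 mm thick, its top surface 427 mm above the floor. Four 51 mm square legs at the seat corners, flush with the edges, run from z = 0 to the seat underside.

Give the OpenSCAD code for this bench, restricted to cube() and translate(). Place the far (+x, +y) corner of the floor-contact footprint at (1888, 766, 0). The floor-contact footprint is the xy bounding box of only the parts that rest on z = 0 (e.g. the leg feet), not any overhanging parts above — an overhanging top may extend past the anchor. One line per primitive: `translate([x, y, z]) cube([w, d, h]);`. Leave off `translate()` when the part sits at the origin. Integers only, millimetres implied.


translate([398, 485, 386]) cube([1490, 281, 41]);
translate([398, 485, 0]) cube([51, 51, 386]);
translate([398, 715, 0]) cube([51, 51, 386]);
translate([1837, 485, 0]) cube([51, 51, 386]);
translate([1837, 715, 0]) cube([51, 51, 386]);


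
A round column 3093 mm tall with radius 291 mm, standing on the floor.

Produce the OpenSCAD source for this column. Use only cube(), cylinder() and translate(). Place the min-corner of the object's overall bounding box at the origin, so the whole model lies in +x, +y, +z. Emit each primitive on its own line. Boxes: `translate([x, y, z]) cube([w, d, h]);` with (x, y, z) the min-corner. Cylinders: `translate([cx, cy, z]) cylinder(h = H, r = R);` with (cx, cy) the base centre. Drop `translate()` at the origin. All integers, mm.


translate([291, 291, 0]) cylinder(h = 3093, r = 291);


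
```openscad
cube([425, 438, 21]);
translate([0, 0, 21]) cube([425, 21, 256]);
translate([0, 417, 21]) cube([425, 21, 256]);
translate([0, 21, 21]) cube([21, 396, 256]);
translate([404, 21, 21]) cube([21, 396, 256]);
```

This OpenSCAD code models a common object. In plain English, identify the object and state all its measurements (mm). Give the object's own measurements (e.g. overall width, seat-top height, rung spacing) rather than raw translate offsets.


An open-topped rectangular box: outside dimensions 425×438×277 mm, with a uniform wall and base thickness of 21 mm. The base is a full 425×438 slab on the floor; four walls sit on top of the base. The front and back walls (the −y and +y sides) span the full width; the two side walls fit between them.


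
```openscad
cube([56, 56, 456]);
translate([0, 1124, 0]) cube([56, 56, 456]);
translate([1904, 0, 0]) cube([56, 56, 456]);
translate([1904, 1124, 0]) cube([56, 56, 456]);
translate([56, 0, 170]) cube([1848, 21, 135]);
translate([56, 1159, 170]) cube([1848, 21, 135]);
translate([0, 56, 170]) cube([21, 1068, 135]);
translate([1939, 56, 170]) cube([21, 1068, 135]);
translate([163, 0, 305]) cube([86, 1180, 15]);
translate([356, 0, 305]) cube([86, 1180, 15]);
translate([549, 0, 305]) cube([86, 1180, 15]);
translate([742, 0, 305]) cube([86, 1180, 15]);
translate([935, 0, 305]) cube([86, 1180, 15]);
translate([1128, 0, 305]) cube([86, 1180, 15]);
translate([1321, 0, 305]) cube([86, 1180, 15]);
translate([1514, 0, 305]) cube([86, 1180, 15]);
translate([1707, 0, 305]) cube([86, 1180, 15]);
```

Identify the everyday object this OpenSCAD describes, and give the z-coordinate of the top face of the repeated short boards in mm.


A bed frame. The slat-top height is 320 mm.

Four posts, four rails, and a row of slats — a bed frame. Slats sit on the rails at z = 170 + 135 = 305; with slat thickness 15, the top is 320 mm.


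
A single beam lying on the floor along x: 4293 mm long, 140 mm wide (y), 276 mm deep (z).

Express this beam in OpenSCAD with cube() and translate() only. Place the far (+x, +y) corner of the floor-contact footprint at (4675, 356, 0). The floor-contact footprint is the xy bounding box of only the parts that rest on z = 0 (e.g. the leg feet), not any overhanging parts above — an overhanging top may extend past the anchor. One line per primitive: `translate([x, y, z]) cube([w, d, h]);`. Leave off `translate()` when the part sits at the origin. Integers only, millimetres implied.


translate([382, 216, 0]) cube([4293, 140, 276]);


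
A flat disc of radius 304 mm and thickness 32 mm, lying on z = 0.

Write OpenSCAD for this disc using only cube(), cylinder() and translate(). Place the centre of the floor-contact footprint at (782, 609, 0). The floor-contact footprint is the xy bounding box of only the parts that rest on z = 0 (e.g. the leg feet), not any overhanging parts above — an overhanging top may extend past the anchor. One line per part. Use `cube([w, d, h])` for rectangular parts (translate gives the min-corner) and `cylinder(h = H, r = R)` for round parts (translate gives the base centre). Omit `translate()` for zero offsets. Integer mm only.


translate([782, 609, 0]) cylinder(h = 32, r = 304);


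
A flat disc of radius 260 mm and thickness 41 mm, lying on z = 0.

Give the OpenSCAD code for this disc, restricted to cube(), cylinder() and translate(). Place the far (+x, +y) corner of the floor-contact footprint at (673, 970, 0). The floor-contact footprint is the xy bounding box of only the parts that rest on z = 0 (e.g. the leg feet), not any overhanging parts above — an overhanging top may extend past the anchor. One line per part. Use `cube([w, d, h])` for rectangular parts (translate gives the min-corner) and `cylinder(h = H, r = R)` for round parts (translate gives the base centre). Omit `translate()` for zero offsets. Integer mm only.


translate([413, 710, 0]) cylinder(h = 41, r = 260);


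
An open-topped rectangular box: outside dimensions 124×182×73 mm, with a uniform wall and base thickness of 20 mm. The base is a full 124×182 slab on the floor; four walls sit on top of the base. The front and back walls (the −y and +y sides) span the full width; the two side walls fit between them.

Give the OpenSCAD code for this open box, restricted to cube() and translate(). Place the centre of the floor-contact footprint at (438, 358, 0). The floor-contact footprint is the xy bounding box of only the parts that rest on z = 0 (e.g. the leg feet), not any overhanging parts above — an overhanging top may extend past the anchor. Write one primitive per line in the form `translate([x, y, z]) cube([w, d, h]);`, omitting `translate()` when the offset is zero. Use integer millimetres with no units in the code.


translate([376, 267, 0]) cube([124, 182, 20]);
translate([376, 267, 20]) cube([124, 20, 53]);
translate([376, 429, 20]) cube([124, 20, 53]);
translate([376, 287, 20]) cube([20, 142, 53]);
translate([480, 287, 20]) cube([20, 142, 53]);


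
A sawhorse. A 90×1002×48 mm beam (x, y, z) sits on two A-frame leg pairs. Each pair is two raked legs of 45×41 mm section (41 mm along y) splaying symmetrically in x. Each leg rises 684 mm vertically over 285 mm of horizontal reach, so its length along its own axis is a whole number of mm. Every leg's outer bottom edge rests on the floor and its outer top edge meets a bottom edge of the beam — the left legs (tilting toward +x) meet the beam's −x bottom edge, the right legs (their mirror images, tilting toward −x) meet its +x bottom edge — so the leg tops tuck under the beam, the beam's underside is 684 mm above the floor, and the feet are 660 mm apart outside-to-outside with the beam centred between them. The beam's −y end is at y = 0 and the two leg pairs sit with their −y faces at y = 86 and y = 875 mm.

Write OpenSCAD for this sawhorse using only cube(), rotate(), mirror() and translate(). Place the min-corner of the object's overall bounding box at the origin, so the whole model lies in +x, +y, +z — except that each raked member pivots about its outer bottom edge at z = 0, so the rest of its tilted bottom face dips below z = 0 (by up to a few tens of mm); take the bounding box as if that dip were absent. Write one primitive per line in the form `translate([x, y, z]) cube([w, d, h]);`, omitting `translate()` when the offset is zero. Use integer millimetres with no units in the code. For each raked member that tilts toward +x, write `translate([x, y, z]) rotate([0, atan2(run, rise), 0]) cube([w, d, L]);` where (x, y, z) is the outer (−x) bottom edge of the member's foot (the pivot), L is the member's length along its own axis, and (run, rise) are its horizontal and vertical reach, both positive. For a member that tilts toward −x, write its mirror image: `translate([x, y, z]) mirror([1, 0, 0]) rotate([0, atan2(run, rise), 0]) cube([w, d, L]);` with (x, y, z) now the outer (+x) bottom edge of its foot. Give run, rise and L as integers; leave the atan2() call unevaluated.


translate([285, 0, 684]) cube([90, 1002, 48]);
translate([0, 86, 0]) rotate([0, atan2(285, 684), 0]) cube([45, 41, 741]);
translate([660, 86, 0]) mirror([1, 0, 0]) rotate([0, atan2(285, 684), 0]) cube([45, 41, 741]);
translate([0, 875, 0]) rotate([0, atan2(285, 684), 0]) cube([45, 41, 741]);
translate([660, 875, 0]) mirror([1, 0, 0]) rotate([0, atan2(285, 684), 0]) cube([45, 41, 741]);


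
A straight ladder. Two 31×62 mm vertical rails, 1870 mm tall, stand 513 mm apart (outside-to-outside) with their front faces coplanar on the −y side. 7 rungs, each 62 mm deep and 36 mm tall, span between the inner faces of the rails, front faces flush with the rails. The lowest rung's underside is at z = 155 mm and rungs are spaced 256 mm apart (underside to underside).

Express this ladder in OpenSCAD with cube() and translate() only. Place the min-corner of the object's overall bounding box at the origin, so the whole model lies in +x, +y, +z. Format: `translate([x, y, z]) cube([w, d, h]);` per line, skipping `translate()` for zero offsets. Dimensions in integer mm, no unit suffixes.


// rung span = 513 - 2*31 = 451
// rung[k] z = 155 + k*256
cube([31, 62, 1870]);
translate([482, 0, 0]) cube([31, 62, 1870]);
translate([31, 0, 155]) cube([451, 62, 36]);
translate([31, 0, 411]) cube([451, 62, 36]);
translate([31, 0, 667]) cube([451, 62, 36]);
translate([31, 0, 923]) cube([451, 62, 36]);
translate([31, 0, 1179]) cube([451, 62, 36]);
translate([31, 0, 1435]) cube([451, 62, 36]);
translate([31, 0, 1691]) cube([451, 62, 36]);


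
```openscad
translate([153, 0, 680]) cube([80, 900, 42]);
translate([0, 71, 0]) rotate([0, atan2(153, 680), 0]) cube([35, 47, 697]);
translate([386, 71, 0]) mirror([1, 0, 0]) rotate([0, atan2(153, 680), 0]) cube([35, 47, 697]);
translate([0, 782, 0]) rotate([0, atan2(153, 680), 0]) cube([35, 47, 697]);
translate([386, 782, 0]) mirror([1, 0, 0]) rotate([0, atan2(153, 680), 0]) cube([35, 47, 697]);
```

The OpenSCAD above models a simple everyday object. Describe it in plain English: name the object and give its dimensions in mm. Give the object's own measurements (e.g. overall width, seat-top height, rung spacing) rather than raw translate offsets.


A sawhorse. A 80×900×42 mm beam (x, y, z) sits on two A-frame leg pairs. Each pair is two raked legs of 35×47 mm section (47 mm along y) splaying symmetrically in x. Each leg rises 680 mm vertically over 153 mm of horizontal reach and is 697 mm long along its own axis. Every leg's outer bottom edge rests on the floor and its outer top edge meets a bottom edge of the beam — the left legs (tilting toward +x) meet the beam's −x bottom edge, the right legs (their mirror images, tilting toward −x) meet its +x bottom edge — so the leg tops tuck under the beam, the beam's underside is 680 mm above the floor, and the feet are 386 mm apart outside-to-outside with the beam centred between them. The two leg pairs are set in 71 mm from either end of the beam.


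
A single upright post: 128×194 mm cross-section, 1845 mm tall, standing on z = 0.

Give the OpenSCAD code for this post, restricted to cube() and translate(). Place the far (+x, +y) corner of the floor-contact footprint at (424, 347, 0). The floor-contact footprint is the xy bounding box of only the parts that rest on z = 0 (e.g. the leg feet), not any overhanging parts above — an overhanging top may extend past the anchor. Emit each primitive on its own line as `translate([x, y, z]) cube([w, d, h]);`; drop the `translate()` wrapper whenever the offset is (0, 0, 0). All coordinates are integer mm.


translate([296, 153, 0]) cube([128, 194, 1845]);


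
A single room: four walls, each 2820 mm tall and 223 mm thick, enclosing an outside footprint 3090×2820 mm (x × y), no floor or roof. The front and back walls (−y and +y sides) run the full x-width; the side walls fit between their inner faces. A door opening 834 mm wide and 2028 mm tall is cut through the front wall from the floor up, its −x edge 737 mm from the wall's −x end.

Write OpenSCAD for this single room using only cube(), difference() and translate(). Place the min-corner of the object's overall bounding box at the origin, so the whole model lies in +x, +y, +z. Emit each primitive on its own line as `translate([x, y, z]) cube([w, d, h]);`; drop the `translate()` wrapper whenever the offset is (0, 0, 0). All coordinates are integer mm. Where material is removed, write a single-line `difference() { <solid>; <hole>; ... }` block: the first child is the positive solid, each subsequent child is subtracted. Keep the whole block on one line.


difference() { cube([3090, 223, 2820]); translate([737, 0, 0]) cube([834, 223, 2028]); }
translate([0, 2597, 0]) cube([3090, 223, 2820]);
translate([0, 223, 0]) cube([223, 2374, 2820]);
translate([2867, 223, 0]) cube([223, 2374, 2820]);


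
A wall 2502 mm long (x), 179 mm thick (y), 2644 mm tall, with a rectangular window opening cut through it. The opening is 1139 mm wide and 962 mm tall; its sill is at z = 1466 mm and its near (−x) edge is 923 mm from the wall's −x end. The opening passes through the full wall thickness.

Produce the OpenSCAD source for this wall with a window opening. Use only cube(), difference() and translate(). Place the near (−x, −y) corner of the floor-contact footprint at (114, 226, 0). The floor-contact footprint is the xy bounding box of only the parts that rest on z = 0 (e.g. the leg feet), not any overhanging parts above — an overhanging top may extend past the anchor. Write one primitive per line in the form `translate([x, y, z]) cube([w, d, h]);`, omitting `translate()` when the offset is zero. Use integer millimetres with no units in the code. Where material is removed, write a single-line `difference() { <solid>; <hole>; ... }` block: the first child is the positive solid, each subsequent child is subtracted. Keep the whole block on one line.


difference() { translate([114, 226, 0]) cube([2502, 179, 2644]); translate([1037, 226, 1466]) cube([1139, 179, 962]); }


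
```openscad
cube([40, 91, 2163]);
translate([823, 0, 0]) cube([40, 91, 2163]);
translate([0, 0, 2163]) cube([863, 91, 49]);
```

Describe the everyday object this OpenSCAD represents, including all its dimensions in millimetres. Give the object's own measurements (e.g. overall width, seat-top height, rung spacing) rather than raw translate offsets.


A door frame. The clear opening is 783 mm wide and 2163 mm high. Two 40 mm wide jambs, 91 mm deep, stand either side of the opening from the floor to the top of the opening. A 49 mm thick head sits across the top of both jambs, spanning the full outside width of the frame.


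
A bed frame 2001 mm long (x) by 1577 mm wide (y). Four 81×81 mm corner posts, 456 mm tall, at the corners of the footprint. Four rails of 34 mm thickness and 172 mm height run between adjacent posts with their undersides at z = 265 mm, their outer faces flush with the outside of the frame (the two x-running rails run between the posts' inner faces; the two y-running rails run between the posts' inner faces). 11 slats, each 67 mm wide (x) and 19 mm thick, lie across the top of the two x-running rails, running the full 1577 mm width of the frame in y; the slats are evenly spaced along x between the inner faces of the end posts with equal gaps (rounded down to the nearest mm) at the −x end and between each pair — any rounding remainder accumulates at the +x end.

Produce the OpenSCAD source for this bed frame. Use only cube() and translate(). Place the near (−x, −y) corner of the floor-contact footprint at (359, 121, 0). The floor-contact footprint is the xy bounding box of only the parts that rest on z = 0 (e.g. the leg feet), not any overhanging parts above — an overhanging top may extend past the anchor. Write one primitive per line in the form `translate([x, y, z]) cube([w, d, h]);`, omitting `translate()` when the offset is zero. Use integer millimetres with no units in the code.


translate([359, 121, 0]) cube([81, 81, 456]);
translate([359, 1617, 0]) cube([81, 81, 456]);
translate([2279, 121, 0]) cube([81, 81, 456]);
translate([2279, 1617, 0]) cube([81, 81, 456]);
translate([440, 121, 265]) cube([1839, 34, 172]);
translate([440, 1664, 265]) cube([1839, 34, 172]);
translate([359, 202, 265]) cube([34, 1415, 172]);
translate([2326, 202, 265]) cube([34, 1415, 172]);
translate([531, 121, 437]) cube([67, 1577, 19]);
translate([689, 121, 437]) cube([67, 1577, 19]);
translate([847, 121, 437]) cube([67, 1577, 19]);
translate([1005, 121, 437]) cube([67, 1577, 19]);
translate([1163, 121, 437]) cube([67, 1577, 19]);
translate([1321, 121, 437]) cube([67, 1577, 19]);
translate([1479, 121, 437]) cube([67, 1577, 19]);
translate([1637, 121, 437]) cube([67, 1577, 19]);
translate([1795, 121, 437]) cube([67, 1577, 19]);
translate([1953, 121, 437]) cube([67, 1577, 19]);
translate([2111, 121, 437]) cube([67, 1577, 19]);
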